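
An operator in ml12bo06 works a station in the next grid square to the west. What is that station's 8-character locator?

Longitude extended square 0; −1 → -1, wraps to 9, carry into subsquare.
Longitude subsquare b = 1; −1 → 0 = a.
The latitude characters are unchanged.

ML12ao96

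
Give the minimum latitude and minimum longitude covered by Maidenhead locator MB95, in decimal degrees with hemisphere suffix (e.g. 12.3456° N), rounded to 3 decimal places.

75.000° S, 78.000° E

Field M=12, B=1: +12·20° lon, +1·10° lat → SW at lon 60°, lat -80°.
Square 9, 5: +9·2° lon, +5·1° lat → SW at lon 78°, lat -75°.
latitude 75.000° S, longitude 78.000° E.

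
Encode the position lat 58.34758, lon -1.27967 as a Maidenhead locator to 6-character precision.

IO98ii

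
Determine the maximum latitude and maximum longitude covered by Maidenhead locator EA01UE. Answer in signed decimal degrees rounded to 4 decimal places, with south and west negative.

-88.7917, -98.2500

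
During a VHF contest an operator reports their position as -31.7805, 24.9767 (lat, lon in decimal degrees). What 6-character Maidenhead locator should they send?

Offset from 180°W / 90°S: lon 204.9767°, lat 58.2195°.
Field (20°×10°, letters A–R): lon ⌊204.9767/20⌋ = 10 → K; lat ⌊58.2195/10⌋ = 5 → F.
Square (2°×1°, digits 0–9): lon ⌊4.9767/2⌋ = 2; lat ⌊8.2195/1⌋ = 8.
Subsquare (5′×2.5′, letters a–x): lon ⌊0.9767/0.0833333⌋ = 11 → l; lat ⌊0.2195/0.0416667⌋ = 5 → f.

KF28lf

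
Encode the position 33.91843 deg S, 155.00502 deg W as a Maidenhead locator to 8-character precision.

BF26lb99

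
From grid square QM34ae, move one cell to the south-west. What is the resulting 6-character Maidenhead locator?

QM24xd

Longitude subsquare a = 0; −1 → -1, wraps to 23 = x, carry into square.
Longitude square 3; −1 → 2.
Latitude subsquare e = 4; −1 → 3 = d.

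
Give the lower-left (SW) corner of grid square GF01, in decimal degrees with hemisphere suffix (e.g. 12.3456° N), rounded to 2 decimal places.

39.00° S, 60.00° W

Field G=6, F=5: +6·20° lon, +5·10° lat → SW at lon -60°, lat -40°.
Square 0, 1: +0·2° lon, +1·1° lat → SW at lon -60°, lat -39°.
latitude 39.00° S, longitude 60.00° W.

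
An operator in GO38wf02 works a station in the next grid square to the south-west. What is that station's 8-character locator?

GO38vf91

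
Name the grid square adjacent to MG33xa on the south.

Latitude subsquare a = 0; −1 → -1, wraps to 23 = x, carry into square.
Latitude square 3; −1 → 2.
The longitude characters are unchanged.

MG32xx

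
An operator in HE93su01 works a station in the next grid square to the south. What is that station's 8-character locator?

HE93su00

Latitude extended square 1; −1 → 0.
The longitude characters are unchanged.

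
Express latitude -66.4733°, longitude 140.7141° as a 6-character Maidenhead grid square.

Offset from 180°W / 90°S: lon 320.7141°, lat 23.5267°.
Field: lon ⌊320.7141/20⌋ = 16 → Q; lat ⌊23.5267/10⌋ = 2 → C.
Square: lon ⌊0.7141/2⌋ = 0; lat ⌊3.5267/1⌋ = 3.
Subsquare: lon ⌊0.7141/0.0833333⌋ = 8 → i; lat ⌊0.5267/0.0416667⌋ = 12 → m.

QC03im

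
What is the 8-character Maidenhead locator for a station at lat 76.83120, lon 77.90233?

Add 180° to longitude and 90° to latitude: 257.90233, 166.83120.
Field: 257.90233/20 → 12 → M, 166.83120/10 → 16 → Q; chars MQ.
Square: 17.90233/2 → 8, 6.83120/1 → 6; chars 86.
Subsquare: 1.90233/0.0833333 → 22 → w, 0.83120/0.0416667 → 19 → t; chars wt.
Extended square: 0.06900/0.00833333 → 8, 0.03953/0.00416667 → 9; chars 89.

MQ86wt89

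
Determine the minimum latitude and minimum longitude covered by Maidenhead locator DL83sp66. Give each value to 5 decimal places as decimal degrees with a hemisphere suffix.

23.65000° N, 102.45000° W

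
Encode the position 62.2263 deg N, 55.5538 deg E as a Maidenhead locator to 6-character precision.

LP72sf

Shift to the Maidenhead origin (180°W, 90°S): lon 235.5538, lat 152.2263.
Field: 235.5538/20 → 11 → L, 152.2263/10 → 15 → P; chars LP.
Square: 15.5538/2 → 7, 2.2263/1 → 2; chars 72.
Subsquare: 1.5538/0.0833333 → 18 → s, 0.2263/0.0416667 → 5 → f; chars sf.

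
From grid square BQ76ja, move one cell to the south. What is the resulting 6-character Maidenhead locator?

Latitude subsquare a = 0; −1 → -1, wraps to 23 = x, carry into square.
Latitude square 6; −1 → 5.
The longitude characters are unchanged.

BQ75jx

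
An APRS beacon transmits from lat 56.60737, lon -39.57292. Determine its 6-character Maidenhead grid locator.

HO06fo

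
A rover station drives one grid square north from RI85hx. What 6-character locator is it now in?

RI86ha

Latitude subsquare x = 23; +1 → 24, wraps to 0 = a, carry into square.
Latitude square 5; +1 → 6.
The longitude characters are unchanged.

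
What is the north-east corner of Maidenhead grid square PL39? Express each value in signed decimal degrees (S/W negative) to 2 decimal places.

30.00, 128.00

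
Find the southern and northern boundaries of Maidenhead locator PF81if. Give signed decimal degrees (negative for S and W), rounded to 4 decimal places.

-38.7917, -38.7500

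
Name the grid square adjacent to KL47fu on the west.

KL47eu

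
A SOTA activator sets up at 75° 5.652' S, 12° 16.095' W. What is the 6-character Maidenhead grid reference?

IB34uv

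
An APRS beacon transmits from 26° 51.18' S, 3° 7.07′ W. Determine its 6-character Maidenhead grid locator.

IG83kd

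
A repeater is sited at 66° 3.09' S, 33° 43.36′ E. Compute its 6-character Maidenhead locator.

KC63uw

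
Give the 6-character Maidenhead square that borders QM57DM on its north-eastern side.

QM57en

Longitude subsquare d = 3; +1 → 4 = e.
Latitude subsquare m = 12; +1 → 13 = n.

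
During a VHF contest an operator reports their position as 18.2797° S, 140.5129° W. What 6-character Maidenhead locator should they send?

BH91rr

Add 180° to longitude and 90° to latitude: 39.4871, 71.7203.
Field (20°×10°, letters A–R): 39.4871/20 → 1 → B, 71.7203/10 → 7 → H; chars BH.
Square (2°×1°, digits 0–9): 19.4871/2 → 9, 1.7203/1 → 1; chars 91.
Subsquare (5′×2.5′, letters a–x): 1.4871/0.0833333 → 17 → r, 0.7203/0.0416667 → 17 → r; chars rr.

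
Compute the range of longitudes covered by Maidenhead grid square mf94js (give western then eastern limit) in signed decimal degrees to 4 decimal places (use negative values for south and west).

Field M=12, F=5: +12·20° lon, +5·10° lat → SW at lon 60°, lat -40°.
Square 9, 4: +9·2° lon, +4·1° lat → SW at lon 78°, lat -36°.
Subsquare j=9, s=18: +9·0.0833333° lon, +18·0.0416667° lat → SW at lon 78.75°, lat -35.25°.
Cell spans 0.0833333° lon × 0.0416667° lat.
west 78.7500, east 78.8333.

78.7500, 78.8333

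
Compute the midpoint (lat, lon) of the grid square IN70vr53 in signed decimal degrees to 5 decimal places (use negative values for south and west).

40.72292, -4.20417

Field I=8, N=13: +8·20° lon, +13·10° lat → SW at lon -20°, lat 40°.
Square 7, 0: +7·2° lon, +0·1° lat → SW at lon -6°, lat 40°.
Subsquare v=21, r=17: +21·0.0833333° lon, +17·0.0416667° lat → SW at lon -4.25°, lat 40.7083°.
Extended square 5, 3: +5·0.00833333° lon, +3·0.00416667° lat → SW at lon -4.20833°, lat 40.7208°.
Cell spans 0.00833333° lon × 0.00416667° lat. Centre is SW corner plus half of each.
latitude 40.72292, longitude -4.20417.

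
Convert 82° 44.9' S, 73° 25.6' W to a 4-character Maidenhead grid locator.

FA37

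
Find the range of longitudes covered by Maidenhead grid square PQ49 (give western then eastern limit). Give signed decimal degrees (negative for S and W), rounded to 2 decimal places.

Field P=15, Q=16: +15·20° lon, +16·10° lat → SW at lon 120°, lat 70°.
Square 4, 9: +4·2° lon, +9·1° lat → SW at lon 128°, lat 79°.
Cell spans 2° lon × 1° lat.
west 128.00, east 130.00.

128.00, 130.00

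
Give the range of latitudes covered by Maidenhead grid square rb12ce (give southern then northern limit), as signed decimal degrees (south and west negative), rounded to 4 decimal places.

-77.8333, -77.7917

Field R=17, B=1: +17·20° lon, +1·10° lat → SW at lon 160°, lat -80°.
Square 1, 2: +1·2° lon, +2·1° lat → SW at lon 162°, lat -78°.
Subsquare c=2, e=4: +2·0.0833333° lon, +4·0.0416667° lat → SW at lon 162.167°, lat -77.8333°.
Cell spans 0.0833333° lon × 0.0416667° lat.
south -77.8333, north -77.7917.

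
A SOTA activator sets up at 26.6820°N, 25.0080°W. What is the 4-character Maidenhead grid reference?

HL76

Add 180° to longitude and 90° to latitude: 154.99, 116.68.
Field: 154.99/20 → 7 → H, 116.68/10 → 11 → L; chars HL.
Square: 14.99/2 → 7, 6.68/1 → 6; chars 76.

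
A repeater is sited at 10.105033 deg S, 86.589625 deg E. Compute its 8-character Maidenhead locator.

NH39hv04

Offset from 180°W / 90°S: lon 266.58963°, lat 79.89497°.
Field: lon ⌊266.58963/20⌋ = 13 → N; lat ⌊79.89497/10⌋ = 7 → H.
Square: lon ⌊6.58963/2⌋ = 3; lat ⌊9.89497/1⌋ = 9.
Subsquare: lon ⌊0.58963/0.0833333⌋ = 7 → h; lat ⌊0.89497/0.0416667⌋ = 21 → v.
Extended square: lon ⌊0.00629/0.00833333⌋ = 0; lat ⌊0.01997/0.00416667⌋ = 4.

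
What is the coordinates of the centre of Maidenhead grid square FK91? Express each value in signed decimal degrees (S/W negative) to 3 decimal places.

11.500, -61.000

Field F=5, K=10: +5·20° lon, +10·10° lat → SW at lon -80°, lat 10°.
Square 9, 1: +9·2° lon, +1·1° lat → SW at lon -62°, lat 11°.
Cell spans 2° lon × 1° lat. Centre is SW corner plus half of each.
latitude 11.500, longitude -61.000.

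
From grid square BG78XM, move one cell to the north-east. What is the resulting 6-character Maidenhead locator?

Longitude subsquare x = 23; +1 → 24, wraps to 0 = a, carry into square.
Longitude square 7; +1 → 8.
Latitude subsquare m = 12; +1 → 13 = n.

BG88an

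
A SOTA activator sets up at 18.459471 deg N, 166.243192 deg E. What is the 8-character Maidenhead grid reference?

RK38cl90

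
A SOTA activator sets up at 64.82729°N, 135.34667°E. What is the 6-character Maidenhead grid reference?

Add 180° to longitude and 90° to latitude: 315.3467, 154.8273.
Field: lon ⌊315.3467/20⌋ = 15 → P; lat ⌊154.8273/10⌋ = 15 → P.
Square: lon ⌊15.3467/2⌋ = 7; lat ⌊4.8273/1⌋ = 4.
Subsquare: lon ⌊1.3467/0.0833333⌋ = 16 → q; lat ⌊0.8273/0.0416667⌋ = 19 → t.

PP74qt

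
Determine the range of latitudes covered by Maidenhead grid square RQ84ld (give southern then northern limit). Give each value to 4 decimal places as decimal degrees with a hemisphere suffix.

Field R=17, Q=16: +17·20° lon, +16·10° lat → SW at lon 160°, lat 70°.
Square 8, 4: +8·2° lon, +4·1° lat → SW at lon 176°, lat 74°.
Subsquare l=11, d=3: +11·0.0833333° lon, +3·0.0416667° lat → SW at lon 176.917°, lat 74.125°.
Cell spans 0.0833333° lon × 0.0416667° lat.
south 74.1250° N, north 74.1667° N.

74.1250° N, 74.1667° N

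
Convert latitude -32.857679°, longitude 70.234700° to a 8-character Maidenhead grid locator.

MF57cd84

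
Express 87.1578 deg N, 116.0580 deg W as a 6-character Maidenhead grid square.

Shift to the Maidenhead origin (180°W, 90°S): lon 63.9420, lat 177.1578.
Field (20°×10°, letters A–R): 63.9420/20 → 3 → D, 177.1578/10 → 17 → R; chars DR.
Square (2°×1°, digits 0–9): 3.9420/2 → 1, 7.1578/1 → 7; chars 17.
Subsquare (5′×2.5′, letters a–x): 1.9420/0.0833333 → 23 → x, 0.1578/0.0416667 → 3 → d; chars xd.

DR17xd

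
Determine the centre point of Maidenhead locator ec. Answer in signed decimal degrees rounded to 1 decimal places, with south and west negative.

-65.0, -90.0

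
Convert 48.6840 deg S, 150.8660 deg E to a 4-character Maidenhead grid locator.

QE51

Offset from 180°W / 90°S: lon 330.87°, lat 41.32°.
Field: 330.87/20 → 16 → Q, 41.32/10 → 4 → E; chars QE.
Square: 10.87/2 → 5, 1.32/1 → 1; chars 51.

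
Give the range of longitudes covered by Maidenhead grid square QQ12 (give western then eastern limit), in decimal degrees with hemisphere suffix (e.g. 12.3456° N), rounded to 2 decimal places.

142.00° E, 144.00° E

Field Q=16, Q=16: +16·20° lon, +16·10° lat → SW at lon 140°, lat 70°.
Square 1, 2: +1·2° lon, +2·1° lat → SW at lon 142°, lat 72°.
Cell spans 2° lon × 1° lat.
west 142.00° E, east 144.00° E.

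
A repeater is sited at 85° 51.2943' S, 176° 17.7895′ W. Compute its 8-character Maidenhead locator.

AA14ud44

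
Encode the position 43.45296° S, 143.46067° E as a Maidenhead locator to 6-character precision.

QE16rn

Add 180° to longitude and 90° to latitude: 323.4607, 46.5470.
Field (20°×10°, letters A–R): lon ⌊323.4607/20⌋ = 16 → Q; lat ⌊46.5470/10⌋ = 4 → E.
Square (2°×1°, digits 0–9): lon ⌊3.4607/2⌋ = 1; lat ⌊6.5470/1⌋ = 6.
Subsquare (5′×2.5′, letters a–x): lon ⌊1.4607/0.0833333⌋ = 17 → r; lat ⌊0.5470/0.0416667⌋ = 13 → n.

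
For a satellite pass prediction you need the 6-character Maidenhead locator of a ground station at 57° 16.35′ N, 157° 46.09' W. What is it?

Add 180° to longitude and 90° to latitude: 22.2318, 147.2725.
Field (20°×10°, letters A–R): lon ⌊22.2318/20⌋ = 1 → B; lat ⌊147.2725/10⌋ = 14 → O.
Square (2°×1°, digits 0–9): lon ⌊2.2318/2⌋ = 1; lat ⌊7.2725/1⌋ = 7.
Subsquare (5′×2.5′, letters a–x): lon ⌊0.2318/0.0833333⌋ = 2 → c; lat ⌊0.2725/0.0416667⌋ = 6 → g.

BO17cg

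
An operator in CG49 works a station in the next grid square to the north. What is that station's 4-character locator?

CH40

Latitude square 9; +1 → 10, wraps to 0, carry into field.
Latitude field G = 6; +1 → 7 = H.
The longitude characters are unchanged.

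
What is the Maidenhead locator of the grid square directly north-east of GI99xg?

HI09ah

Longitude subsquare x = 23; +1 → 24, wraps to 0 = a, carry into square.
Longitude square 9; +1 → 10, wraps to 0, carry into field.
Longitude field G = 6; +1 → 7 = H.
Latitude subsquare g = 6; +1 → 7 = h.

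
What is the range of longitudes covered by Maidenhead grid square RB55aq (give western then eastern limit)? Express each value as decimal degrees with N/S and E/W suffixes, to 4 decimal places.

170.0000° E, 170.0833° E

Field R=17, B=1: +17·20° lon, +1·10° lat → SW at lon 160°, lat -80°.
Square 5, 5: +5·2° lon, +5·1° lat → SW at lon 170°, lat -75°.
Subsquare a=0, q=16: +0·0.0833333° lon, +16·0.0416667° lat → SW at lon 170°, lat -74.3333°.
Cell spans 0.0833333° lon × 0.0416667° lat.
west 170.0000° E, east 170.0833° E.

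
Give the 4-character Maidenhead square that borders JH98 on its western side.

JH88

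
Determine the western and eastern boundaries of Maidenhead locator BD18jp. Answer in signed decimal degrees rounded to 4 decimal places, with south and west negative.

Field B=1, D=3: +1·20° lon, +3·10° lat → SW at lon -160°, lat -60°.
Square 1, 8: +1·2° lon, +8·1° lat → SW at lon -158°, lat -52°.
Subsquare j=9, p=15: +9·0.0833333° lon, +15·0.0416667° lat → SW at lon -157.25°, lat -51.375°.
Cell spans 0.0833333° lon × 0.0416667° lat.
west -157.2500, east -157.1667.

-157.2500, -157.1667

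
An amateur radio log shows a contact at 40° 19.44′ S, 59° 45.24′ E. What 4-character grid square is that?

LE99

Shift to the Maidenhead origin (180°W, 90°S): lon 239.75, lat 49.68.
Field: 239.75/20 → 11 → L, 49.68/10 → 4 → E; chars LE.
Square: 19.75/2 → 9, 9.68/1 → 9; chars 99.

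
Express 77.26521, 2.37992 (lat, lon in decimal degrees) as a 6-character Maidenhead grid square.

Add 180° to longitude and 90° to latitude: 182.3799, 167.2652.
Field: 182.3799/20 → 9 → J, 167.2652/10 → 16 → Q; chars JQ.
Square: 2.3799/2 → 1, 7.2652/1 → 7; chars 17.
Subsquare: 0.3799/0.0833333 → 4 → e, 0.2652/0.0416667 → 6 → g; chars eg.

JQ17eg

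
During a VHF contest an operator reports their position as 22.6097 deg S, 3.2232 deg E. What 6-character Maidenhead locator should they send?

JG17oj

Shift to the Maidenhead origin (180°W, 90°S): lon 183.2232, lat 67.3903.
Field (20°×10°, letters A–R): lon ⌊183.2232/20⌋ = 9 → J; lat ⌊67.3903/10⌋ = 6 → G.
Square (2°×1°, digits 0–9): lon ⌊3.2232/2⌋ = 1; lat ⌊7.3903/1⌋ = 7.
Subsquare (5′×2.5′, letters a–x): lon ⌊1.2232/0.0833333⌋ = 14 → o; lat ⌊0.3903/0.0416667⌋ = 9 → j.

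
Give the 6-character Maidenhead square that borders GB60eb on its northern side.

GB60ec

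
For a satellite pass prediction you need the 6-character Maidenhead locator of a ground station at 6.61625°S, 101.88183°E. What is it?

Shift to the Maidenhead origin (180°W, 90°S): lon 281.8818, lat 83.3838.
Field: 281.8818/20 → 14 → O, 83.3838/10 → 8 → I; chars OI.
Square: 1.8818/2 → 0, 3.3838/1 → 3; chars 03.
Subsquare: 1.8818/0.0833333 → 22 → w, 0.3838/0.0416667 → 9 → j; chars wj.

OI03wj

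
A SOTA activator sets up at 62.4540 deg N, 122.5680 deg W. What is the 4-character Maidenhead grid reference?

CP82

Offset from 180°W / 90°S: lon 57.43°, lat 152.45°.
Field: 57.43/20 → 2 → C, 152.45/10 → 15 → P; chars CP.
Square: 17.43/2 → 8, 2.45/1 → 2; chars 82.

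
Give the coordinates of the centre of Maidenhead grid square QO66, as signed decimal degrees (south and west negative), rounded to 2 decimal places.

56.50, 153.00

Field Q=16, O=14: +16·20° lon, +14·10° lat → SW at lon 140°, lat 50°.
Square 6, 6: +6·2° lon, +6·1° lat → SW at lon 152°, lat 56°.
Cell spans 2° lon × 1° lat. Centre is SW corner plus half of each.
latitude 56.50, longitude 153.00.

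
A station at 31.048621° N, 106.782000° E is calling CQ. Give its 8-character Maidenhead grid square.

OM31jb31

Shift to the Maidenhead origin (180°W, 90°S): lon 286.78200, lat 121.04862.
Field: 286.78200/20 → 14 → O, 121.04862/10 → 12 → M; chars OM.
Square: 6.78200/2 → 3, 1.04862/1 → 1; chars 31.
Subsquare: 0.78200/0.0833333 → 9 → j, 0.04862/0.0416667 → 1 → b; chars jb.
Extended square: 0.03200/0.00833333 → 3, 0.00695/0.00416667 → 1; chars 31.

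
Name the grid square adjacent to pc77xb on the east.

Longitude subsquare x = 23; +1 → 24, wraps to 0 = a, carry into square.
Longitude square 7; +1 → 8.
The latitude characters are unchanged.

PC87ab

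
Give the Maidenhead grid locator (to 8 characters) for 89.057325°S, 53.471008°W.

GA30gw36

Offset from 180°W / 90°S: lon 126.52899°, lat 0.94267°.
Field (20°×10°, letters A–R): 126.52899/20 → 6 → G, 0.94267/10 → 0 → A; chars GA.
Square (2°×1°, digits 0–9): 6.52899/2 → 3, 0.94267/1 → 0; chars 30.
Subsquare (5′×2.5′, letters a–x): 0.52899/0.0833333 → 6 → g, 0.94267/0.0416667 → 22 → w; chars gw.
Extended square (30″×15″, digits 0–9): 0.02899/0.00833333 → 3, 0.02601/0.00416667 → 6; chars 36.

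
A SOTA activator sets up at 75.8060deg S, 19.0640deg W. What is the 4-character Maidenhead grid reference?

IB04

Add 180° to longitude and 90° to latitude: 160.94, 14.19.
Field: lon ⌊160.94/20⌋ = 8 → I; lat ⌊14.19/10⌋ = 1 → B.
Square: lon ⌊0.94/2⌋ = 0; lat ⌊4.19/1⌋ = 4.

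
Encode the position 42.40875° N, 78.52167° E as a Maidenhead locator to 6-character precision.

Shift to the Maidenhead origin (180°W, 90°S): lon 258.5217, lat 132.4087.
Field: 258.5217/20 → 12 → M, 132.4087/10 → 13 → N; chars MN.
Square: 18.5217/2 → 9, 2.4087/1 → 2; chars 92.
Subsquare: 0.5217/0.0833333 → 6 → g, 0.4087/0.0416667 → 9 → j; chars gj.

MN92gj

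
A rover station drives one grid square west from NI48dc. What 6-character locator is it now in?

NI48cc

Longitude subsquare d = 3; −1 → 2 = c.
The latitude characters are unchanged.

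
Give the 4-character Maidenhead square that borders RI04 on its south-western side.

QI93

Longitude square 0; −1 → -1, wraps to 9, carry into field.
Longitude field R = 17; −1 → 16 = Q.
Latitude square 4; −1 → 3.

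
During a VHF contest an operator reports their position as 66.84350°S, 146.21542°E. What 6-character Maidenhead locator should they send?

QC33cd

Offset from 180°W / 90°S: lon 326.2154°, lat 23.1565°.
Field: lon ⌊326.2154/20⌋ = 16 → Q; lat ⌊23.1565/10⌋ = 2 → C.
Square: lon ⌊6.2154/2⌋ = 3; lat ⌊3.1565/1⌋ = 3.
Subsquare: lon ⌊0.2154/0.0833333⌋ = 2 → c; lat ⌊0.1565/0.0416667⌋ = 3 → d.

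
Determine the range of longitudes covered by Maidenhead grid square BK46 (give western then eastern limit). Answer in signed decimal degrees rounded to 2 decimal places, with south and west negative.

-152.00, -150.00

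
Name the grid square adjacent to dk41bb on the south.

DK41ba

Latitude subsquare b = 1; −1 → 0 = a.
The longitude characters are unchanged.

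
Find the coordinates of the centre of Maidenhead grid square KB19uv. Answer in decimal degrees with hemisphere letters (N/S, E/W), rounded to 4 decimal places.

70.1042° S, 23.7083° E

Field K=10, B=1: +10·20° lon, +1·10° lat → SW at lon 20°, lat -80°.
Square 1, 9: +1·2° lon, +9·1° lat → SW at lon 22°, lat -71°.
Subsquare u=20, v=21: +20·0.0833333° lon, +21·0.0416667° lat → SW at lon 23.6667°, lat -70.125°.
Cell spans 0.0833333° lon × 0.0416667° lat. Centre is SW corner plus half of each.
latitude 70.1042° S, longitude 23.7083° E.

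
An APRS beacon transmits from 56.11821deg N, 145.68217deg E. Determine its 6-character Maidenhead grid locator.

QO26uc

Shift to the Maidenhead origin (180°W, 90°S): lon 325.6822, lat 146.1182.
Field (20°×10°, letters A–R): lon ⌊325.6822/20⌋ = 16 → Q; lat ⌊146.1182/10⌋ = 14 → O.
Square (2°×1°, digits 0–9): lon ⌊5.6822/2⌋ = 2; lat ⌊6.1182/1⌋ = 6.
Subsquare (5′×2.5′, letters a–x): lon ⌊1.6822/0.0833333⌋ = 20 → u; lat ⌊0.1182/0.0416667⌋ = 2 → c.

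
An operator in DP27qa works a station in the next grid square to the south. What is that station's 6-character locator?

DP26qx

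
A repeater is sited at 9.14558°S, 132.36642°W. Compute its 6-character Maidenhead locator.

Shift to the Maidenhead origin (180°W, 90°S): lon 47.6336, lat 80.8544.
Field: 47.6336/20 → 2 → C, 80.8544/10 → 8 → I; chars CI.
Square: 7.6336/2 → 3, 0.8544/1 → 0; chars 30.
Subsquare: 1.6336/0.0833333 → 19 → t, 0.8544/0.0416667 → 20 → u; chars tu.

CI30tu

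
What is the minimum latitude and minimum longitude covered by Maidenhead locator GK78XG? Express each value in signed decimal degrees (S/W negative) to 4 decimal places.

Field G=6, K=10: +6·20° lon, +10·10° lat → SW at lon -60°, lat 10°.
Square 7, 8: +7·2° lon, +8·1° lat → SW at lon -46°, lat 18°.
Subsquare x=23, g=6: +23·0.0833333° lon, +6·0.0416667° lat → SW at lon -44.0833°, lat 18.25°.
latitude 18.2500, longitude -44.0833.

18.2500, -44.0833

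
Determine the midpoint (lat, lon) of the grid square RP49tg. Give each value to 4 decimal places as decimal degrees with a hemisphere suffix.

Field R=17, P=15: +17·20° lon, +15·10° lat → SW at lon 160°, lat 60°.
Square 4, 9: +4·2° lon, +9·1° lat → SW at lon 168°, lat 69°.
Subsquare t=19, g=6: +19·0.0833333° lon, +6·0.0416667° lat → SW at lon 169.583°, lat 69.25°.
Cell spans 0.0833333° lon × 0.0416667° lat. Centre is SW corner plus half of each.
latitude 69.2708° N, longitude 169.6250° E.

69.2708° N, 169.6250° E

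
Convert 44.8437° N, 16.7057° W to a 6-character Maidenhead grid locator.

Offset from 180°W / 90°S: lon 163.2943°, lat 134.8437°.
Field (20°×10°, letters A–R): lon ⌊163.2943/20⌋ = 8 → I; lat ⌊134.8437/10⌋ = 13 → N.
Square (2°×1°, digits 0–9): lon ⌊3.2943/2⌋ = 1; lat ⌊4.8437/1⌋ = 4.
Subsquare (5′×2.5′, letters a–x): lon ⌊1.2943/0.0833333⌋ = 15 → p; lat ⌊0.8437/0.0416667⌋ = 20 → u.

IN14pu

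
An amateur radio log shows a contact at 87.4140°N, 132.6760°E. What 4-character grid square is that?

PR67

Offset from 180°W / 90°S: lon 312.68°, lat 177.41°.
Field: 312.68/20 → 15 → P, 177.41/10 → 17 → R; chars PR.
Square: 12.68/2 → 6, 7.41/1 → 7; chars 67.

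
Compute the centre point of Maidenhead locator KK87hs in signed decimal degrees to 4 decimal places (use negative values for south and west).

Field K=10, K=10: +10·20° lon, +10·10° lat → SW at lon 20°, lat 10°.
Square 8, 7: +8·2° lon, +7·1° lat → SW at lon 36°, lat 17°.
Subsquare h=7, s=18: +7·0.0833333° lon, +18·0.0416667° lat → SW at lon 36.5833°, lat 17.75°.
Cell spans 0.0833333° lon × 0.0416667° lat. Centre is SW corner plus half of each.
latitude 17.7708, longitude 36.6250.

17.7708, 36.6250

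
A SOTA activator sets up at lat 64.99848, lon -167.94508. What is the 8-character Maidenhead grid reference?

AP64ax69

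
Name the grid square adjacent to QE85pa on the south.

QE84px

Latitude subsquare a = 0; −1 → -1, wraps to 23 = x, carry into square.
Latitude square 5; −1 → 4.
The longitude characters are unchanged.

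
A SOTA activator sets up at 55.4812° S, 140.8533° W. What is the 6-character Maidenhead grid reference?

BD94nm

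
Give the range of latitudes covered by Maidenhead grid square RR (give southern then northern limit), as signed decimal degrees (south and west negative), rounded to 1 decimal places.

80.0, 90.0

Field R=17, R=17: +17·20° lon, +17·10° lat → SW at lon 160°, lat 80°.
Cell spans 20° lon × 10° lat.
south 80.0, north 90.0.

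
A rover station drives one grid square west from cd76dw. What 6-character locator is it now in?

CD76cw

Longitude subsquare d = 3; −1 → 2 = c.
The latitude characters are unchanged.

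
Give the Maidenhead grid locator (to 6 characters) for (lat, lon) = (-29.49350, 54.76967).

LG70jm

Add 180° to longitude and 90° to latitude: 234.7697, 60.5065.
Field: lon ⌊234.7697/20⌋ = 11 → L; lat ⌊60.5065/10⌋ = 6 → G.
Square: lon ⌊14.7697/2⌋ = 7; lat ⌊0.5065/1⌋ = 0.
Subsquare: lon ⌊0.7697/0.0833333⌋ = 9 → j; lat ⌊0.5065/0.0416667⌋ = 12 → m.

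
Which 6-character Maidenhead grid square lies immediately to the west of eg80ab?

EG70xb

Longitude subsquare a = 0; −1 → -1, wraps to 23 = x, carry into square.
Longitude square 8; −1 → 7.
The latitude characters are unchanged.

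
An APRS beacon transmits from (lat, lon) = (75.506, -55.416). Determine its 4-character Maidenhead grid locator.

GQ25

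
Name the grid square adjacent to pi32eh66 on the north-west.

PI32eh57

Longitude extended square 6; −1 → 5.
Latitude extended square 6; +1 → 7.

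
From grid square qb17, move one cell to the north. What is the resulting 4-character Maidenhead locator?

QB18

Latitude square 7; +1 → 8.
The longitude characters are unchanged.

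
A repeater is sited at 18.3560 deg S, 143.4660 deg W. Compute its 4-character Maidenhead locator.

BH81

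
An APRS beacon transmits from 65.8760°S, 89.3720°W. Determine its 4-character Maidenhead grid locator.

EC54

Offset from 180°W / 90°S: lon 90.63°, lat 24.12°.
Field: 90.63/20 → 4 → E, 24.12/10 → 2 → C; chars EC.
Square: 10.63/2 → 5, 4.12/1 → 4; chars 54.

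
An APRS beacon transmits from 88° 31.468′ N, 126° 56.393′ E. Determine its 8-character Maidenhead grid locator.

PR38lm25

Shift to the Maidenhead origin (180°W, 90°S): lon 306.93988, lat 178.52447.
Field: lon ⌊306.93988/20⌋ = 15 → P; lat ⌊178.52447/10⌋ = 17 → R.
Square: lon ⌊6.93988/2⌋ = 3; lat ⌊8.52447/1⌋ = 8.
Subsquare: lon ⌊0.93988/0.0833333⌋ = 11 → l; lat ⌊0.52447/0.0416667⌋ = 12 → m.
Extended square: lon ⌊0.02322/0.00833333⌋ = 2; lat ⌊0.02447/0.00416667⌋ = 5.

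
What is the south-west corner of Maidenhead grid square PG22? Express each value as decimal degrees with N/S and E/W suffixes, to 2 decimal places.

Field P=15, G=6: +15·20° lon, +6·10° lat → SW at lon 120°, lat -30°.
Square 2, 2: +2·2° lon, +2·1° lat → SW at lon 124°, lat -28°.
latitude 28.00° S, longitude 124.00° E.

28.00° S, 124.00° E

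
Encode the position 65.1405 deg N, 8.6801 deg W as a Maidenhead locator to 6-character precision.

IP55pd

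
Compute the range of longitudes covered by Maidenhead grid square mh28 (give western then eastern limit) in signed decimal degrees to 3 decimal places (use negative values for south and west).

Field M=12, H=7: +12·20° lon, +7·10° lat → SW at lon 60°, lat -20°.
Square 2, 8: +2·2° lon, +8·1° lat → SW at lon 64°, lat -12°.
Cell spans 2° lon × 1° lat.
west 64.000, east 66.000.

64.000, 66.000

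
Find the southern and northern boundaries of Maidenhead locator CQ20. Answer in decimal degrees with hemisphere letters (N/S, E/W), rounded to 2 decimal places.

Field C=2, Q=16: +2·20° lon, +16·10° lat → SW at lon -140°, lat 70°.
Square 2, 0: +2·2° lon, +0·1° lat → SW at lon -136°, lat 70°.
Cell spans 2° lon × 1° lat.
south 70.00° N, north 71.00° N.

70.00° N, 71.00° N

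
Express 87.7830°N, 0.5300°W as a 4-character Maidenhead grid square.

IR97

Add 180° to longitude and 90° to latitude: 179.47, 177.78.
Field (20°×10°, letters A–R): lon ⌊179.47/20⌋ = 8 → I; lat ⌊177.78/10⌋ = 17 → R.
Square (2°×1°, digits 0–9): lon ⌊19.47/2⌋ = 9; lat ⌊7.78/1⌋ = 7.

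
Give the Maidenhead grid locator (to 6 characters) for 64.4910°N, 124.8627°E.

PP24kl

Offset from 180°W / 90°S: lon 304.8627°, lat 154.4910°.
Field (20°×10°, letters A–R): 304.8627/20 → 15 → P, 154.4910/10 → 15 → P; chars PP.
Square (2°×1°, digits 0–9): 4.8627/2 → 2, 4.4910/1 → 4; chars 24.
Subsquare (5′×2.5′, letters a–x): 0.8627/0.0833333 → 10 → k, 0.4910/0.0416667 → 11 → l; chars kl.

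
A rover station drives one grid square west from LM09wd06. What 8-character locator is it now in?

LM09vd96

Longitude extended square 0; −1 → -1, wraps to 9, carry into subsquare.
Longitude subsquare w = 22; −1 → 21 = v.
The latitude characters are unchanged.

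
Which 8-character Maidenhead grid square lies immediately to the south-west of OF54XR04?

OF54wr93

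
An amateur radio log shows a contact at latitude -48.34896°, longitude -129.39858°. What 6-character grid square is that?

Offset from 180°W / 90°S: lon 50.6014°, lat 41.6510°.
Field: lon ⌊50.6014/20⌋ = 2 → C; lat ⌊41.6510/10⌋ = 4 → E.
Square: lon ⌊10.6014/2⌋ = 5; lat ⌊1.6510/1⌋ = 1.
Subsquare: lon ⌊0.6014/0.0833333⌋ = 7 → h; lat ⌊0.6510/0.0416667⌋ = 15 → p.

CE51hp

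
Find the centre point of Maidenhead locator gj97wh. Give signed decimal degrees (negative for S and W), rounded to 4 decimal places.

7.3125, -40.1250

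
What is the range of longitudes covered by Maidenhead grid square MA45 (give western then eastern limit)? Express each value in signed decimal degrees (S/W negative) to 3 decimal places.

68.000, 70.000

Field M=12, A=0: +12·20° lon, +0·10° lat → SW at lon 60°, lat -90°.
Square 4, 5: +4·2° lon, +5·1° lat → SW at lon 68°, lat -85°.
Cell spans 2° lon × 1° lat.
west 68.000, east 70.000.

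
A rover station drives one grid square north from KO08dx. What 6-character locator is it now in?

KO09da

Latitude subsquare x = 23; +1 → 24, wraps to 0 = a, carry into square.
Latitude square 8; +1 → 9.
The longitude characters are unchanged.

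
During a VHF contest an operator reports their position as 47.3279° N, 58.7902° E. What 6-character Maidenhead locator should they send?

LN97jh

Add 180° to longitude and 90° to latitude: 238.7902, 137.3279.
Field: 238.7902/20 → 11 → L, 137.3279/10 → 13 → N; chars LN.
Square: 18.7902/2 → 9, 7.3279/1 → 7; chars 97.
Subsquare: 0.7902/0.0833333 → 9 → j, 0.3279/0.0416667 → 7 → h; chars jh.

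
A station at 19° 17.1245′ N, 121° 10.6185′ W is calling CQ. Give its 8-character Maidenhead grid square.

CK99jg88

Shift to the Maidenhead origin (180°W, 90°S): lon 58.82303, lat 109.28541.
Field: 58.82303/20 → 2 → C, 109.28541/10 → 10 → K; chars CK.
Square: 18.82303/2 → 9, 9.28541/1 → 9; chars 99.
Subsquare: 0.82303/0.0833333 → 9 → j, 0.28541/0.0416667 → 6 → g; chars jg.
Extended square: 0.07303/0.00833333 → 8, 0.03541/0.00416667 → 8; chars 88.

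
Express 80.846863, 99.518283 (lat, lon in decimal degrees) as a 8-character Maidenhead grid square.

Shift to the Maidenhead origin (180°W, 90°S): lon 279.51828, lat 170.84686.
Field (20°×10°, letters A–R): 279.51828/20 → 13 → N, 170.84686/10 → 17 → R; chars NR.
Square (2°×1°, digits 0–9): 19.51828/2 → 9, 0.84686/1 → 0; chars 90.
Subsquare (5′×2.5′, letters a–x): 1.51828/0.0833333 → 18 → s, 0.84686/0.0416667 → 20 → u; chars su.
Extended square (30″×15″, digits 0–9): 0.01828/0.00833333 → 2, 0.01353/0.00416667 → 3; chars 23.

NR90su23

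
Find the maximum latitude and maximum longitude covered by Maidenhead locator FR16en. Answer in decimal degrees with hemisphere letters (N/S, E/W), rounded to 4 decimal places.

Field F=5, R=17: +5·20° lon, +17·10° lat → SW at lon -80°, lat 80°.
Square 1, 6: +1·2° lon, +6·1° lat → SW at lon -78°, lat 86°.
Subsquare e=4, n=13: +4·0.0833333° lon, +13·0.0416667° lat → SW at lon -77.6667°, lat 86.5417°.
Cell spans 0.0833333° lon × 0.0416667° lat. NE corner is SW corner plus one full cell.
latitude 86.5833° N, longitude 77.5833° W.

86.5833° N, 77.5833° W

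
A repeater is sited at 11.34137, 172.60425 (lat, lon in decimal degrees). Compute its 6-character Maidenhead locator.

RK61hi

Offset from 180°W / 90°S: lon 352.6042°, lat 101.3414°.
Field (20°×10°, letters A–R): lon ⌊352.6042/20⌋ = 17 → R; lat ⌊101.3414/10⌋ = 10 → K.
Square (2°×1°, digits 0–9): lon ⌊12.6042/2⌋ = 6; lat ⌊1.3414/1⌋ = 1.
Subsquare (5′×2.5′, letters a–x): lon ⌊0.6042/0.0833333⌋ = 7 → h; lat ⌊0.3414/0.0416667⌋ = 8 → i.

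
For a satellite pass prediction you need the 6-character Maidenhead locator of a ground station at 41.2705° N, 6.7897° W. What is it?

IN61og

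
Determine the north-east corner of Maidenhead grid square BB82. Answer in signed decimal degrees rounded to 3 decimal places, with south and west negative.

-77.000, -142.000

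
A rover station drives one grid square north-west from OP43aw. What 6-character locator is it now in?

Longitude subsquare a = 0; −1 → -1, wraps to 23 = x, carry into square.
Longitude square 4; −1 → 3.
Latitude subsquare w = 22; +1 → 23 = x.

OP33xx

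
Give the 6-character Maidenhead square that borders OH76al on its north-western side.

OH66xm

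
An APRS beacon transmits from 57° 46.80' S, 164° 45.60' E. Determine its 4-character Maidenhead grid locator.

RD22

Add 180° to longitude and 90° to latitude: 344.76, 32.22.
Field (20°×10°, letters A–R): lon ⌊344.76/20⌋ = 17 → R; lat ⌊32.22/10⌋ = 3 → D.
Square (2°×1°, digits 0–9): lon ⌊4.76/2⌋ = 2; lat ⌊2.22/1⌋ = 2.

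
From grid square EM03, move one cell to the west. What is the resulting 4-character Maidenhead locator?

DM93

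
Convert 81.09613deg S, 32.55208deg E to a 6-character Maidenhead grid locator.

Add 180° to longitude and 90° to latitude: 212.5521, 8.9039.
Field: 212.5521/20 → 10 → K, 8.9039/10 → 0 → A; chars KA.
Square: 12.5521/2 → 6, 8.9039/1 → 8; chars 68.
Subsquare: 0.5521/0.0833333 → 6 → g, 0.9039/0.0416667 → 21 → v; chars gv.

KA68gv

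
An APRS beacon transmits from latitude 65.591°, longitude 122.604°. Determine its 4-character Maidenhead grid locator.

Add 180° to longitude and 90° to latitude: 302.60, 155.59.
Field (20°×10°, letters A–R): 302.60/20 → 15 → P, 155.59/10 → 15 → P; chars PP.
Square (2°×1°, digits 0–9): 2.60/2 → 1, 5.59/1 → 5; chars 15.

PP15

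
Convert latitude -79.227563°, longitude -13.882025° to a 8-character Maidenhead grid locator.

IB30bs45

Shift to the Maidenhead origin (180°W, 90°S): lon 166.11798, lat 10.77244.
Field: lon ⌊166.11798/20⌋ = 8 → I; lat ⌊10.77244/10⌋ = 1 → B.
Square: lon ⌊6.11798/2⌋ = 3; lat ⌊0.77244/1⌋ = 0.
Subsquare: lon ⌊0.11798/0.0833333⌋ = 1 → b; lat ⌊0.77244/0.0416667⌋ = 18 → s.
Extended square: lon ⌊0.03464/0.00833333⌋ = 4; lat ⌊0.02244/0.00416667⌋ = 5.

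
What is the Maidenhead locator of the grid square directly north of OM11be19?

OM11bf10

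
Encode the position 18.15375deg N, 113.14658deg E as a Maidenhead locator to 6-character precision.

OK68nd

Offset from 180°W / 90°S: lon 293.1466°, lat 108.1538°.
Field: lon ⌊293.1466/20⌋ = 14 → O; lat ⌊108.1538/10⌋ = 10 → K.
Square: lon ⌊13.1466/2⌋ = 6; lat ⌊8.1538/1⌋ = 8.
Subsquare: lon ⌊1.1466/0.0833333⌋ = 13 → n; lat ⌊0.1538/0.0416667⌋ = 3 → d.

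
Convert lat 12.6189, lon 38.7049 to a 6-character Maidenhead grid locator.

KK92io

Offset from 180°W / 90°S: lon 218.7049°, lat 102.6189°.
Field (20°×10°, letters A–R): lon ⌊218.7049/20⌋ = 10 → K; lat ⌊102.6189/10⌋ = 10 → K.
Square (2°×1°, digits 0–9): lon ⌊18.7049/2⌋ = 9; lat ⌊2.6189/1⌋ = 2.
Subsquare (5′×2.5′, letters a–x): lon ⌊0.7049/0.0833333⌋ = 8 → i; lat ⌊0.6189/0.0416667⌋ = 14 → o.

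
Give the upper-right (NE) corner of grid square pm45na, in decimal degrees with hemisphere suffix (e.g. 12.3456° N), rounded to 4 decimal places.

Field P=15, M=12: +15·20° lon, +12·10° lat → SW at lon 120°, lat 30°.
Square 4, 5: +4·2° lon, +5·1° lat → SW at lon 128°, lat 35°.
Subsquare n=13, a=0: +13·0.0833333° lon, +0·0.0416667° lat → SW at lon 129.083°, lat 35°.
Cell spans 0.0833333° lon × 0.0416667° lat. NE corner is SW corner plus one full cell.
latitude 35.0417° N, longitude 129.1667° E.

35.0417° N, 129.1667° E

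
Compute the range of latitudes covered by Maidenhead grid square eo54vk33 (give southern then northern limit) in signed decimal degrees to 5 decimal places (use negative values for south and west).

54.42917, 54.43333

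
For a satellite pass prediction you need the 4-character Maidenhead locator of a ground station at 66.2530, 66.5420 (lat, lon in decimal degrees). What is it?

MP36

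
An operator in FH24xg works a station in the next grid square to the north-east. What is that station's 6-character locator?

FH34ah

Longitude subsquare x = 23; +1 → 24, wraps to 0 = a, carry into square.
Longitude square 2; +1 → 3.
Latitude subsquare g = 6; +1 → 7 = h.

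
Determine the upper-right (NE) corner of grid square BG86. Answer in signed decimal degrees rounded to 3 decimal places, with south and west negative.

-23.000, -142.000

Field B=1, G=6: +1·20° lon, +6·10° lat → SW at lon -160°, lat -30°.
Square 8, 6: +8·2° lon, +6·1° lat → SW at lon -144°, lat -24°.
Cell spans 2° lon × 1° lat. NE corner is SW corner plus one full cell.
latitude -23.000, longitude -142.000.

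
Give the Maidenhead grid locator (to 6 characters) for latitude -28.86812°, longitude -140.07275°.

BG91xd

Offset from 180°W / 90°S: lon 39.9272°, lat 61.1319°.
Field: 39.9272/20 → 1 → B, 61.1319/10 → 6 → G; chars BG.
Square: 19.9272/2 → 9, 1.1319/1 → 1; chars 91.
Subsquare: 1.9272/0.0833333 → 23 → x, 0.1319/0.0416667 → 3 → d; chars xd.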